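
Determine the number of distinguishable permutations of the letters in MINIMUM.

The 7 letters of MINIMUM have repeats: I appearing twice and M appearing 3 times.
The number of distinct arrangements is 7!/(3!·2!) = 5040/12 = 420.

420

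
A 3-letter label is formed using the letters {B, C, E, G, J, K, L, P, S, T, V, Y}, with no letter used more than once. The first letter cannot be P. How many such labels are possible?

The first letter has 12−1 = 11 choices (anything except P).
The remaining 2 letters are filled from the other 11 symbols without repetition: 11 × 10 = 110.
Total: 11 × 110 = 1210.

1210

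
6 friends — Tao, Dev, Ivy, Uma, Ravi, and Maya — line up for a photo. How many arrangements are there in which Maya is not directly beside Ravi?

There are 6! = 720 arrangements in all. If Maya and Ravi are adjacent, merging them into one block gives 2·(5)! = 240 arrangements.
Complementary counting: 720 − 240 = 480.

480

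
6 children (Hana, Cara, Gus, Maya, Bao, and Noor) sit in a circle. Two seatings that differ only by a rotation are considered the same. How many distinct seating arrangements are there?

Around a circle, 6 distinct people have 6!/6 = (5)! = 120 rotationally distinct seatings.

120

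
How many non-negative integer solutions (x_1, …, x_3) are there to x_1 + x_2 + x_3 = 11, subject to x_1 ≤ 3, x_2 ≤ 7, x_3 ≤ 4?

10

Ignoring the caps, the number of non-negative solutions to x_1+…+x_3 = 11 is C(13,2) = 78.
Subtract solutions that violate a single cap (substitute x_i' = x_i − (cap_i+1)): x_1 ≥ 4 gives C(9,2) = 36; x_2 ≥ 8 gives C(5,2) = 10; x_3 ≥ 5 gives C(8,2) = 28. Together 74.
Add back pairs where two caps are both exceeded: 0 + 6 + 0 = 6.
By inclusion–exclusion the count is 78 − 74 + 6 = 10.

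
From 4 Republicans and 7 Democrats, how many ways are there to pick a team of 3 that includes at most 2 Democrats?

Split by how many Democrats are chosen (0 through 2).
Sum: C(7,0)·C(4,3) + C(7,1)·C(4,2) + C(7,2)·C(4,1) = 4 + 42 + 84 = 130.

130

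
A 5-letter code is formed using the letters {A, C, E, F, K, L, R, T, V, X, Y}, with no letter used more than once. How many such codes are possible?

This is a permutation of 5 out of 11: P(11,5) = 11!/6!.
That product is 11 × 10 × 9 × 8 × 7 = 55440.

55440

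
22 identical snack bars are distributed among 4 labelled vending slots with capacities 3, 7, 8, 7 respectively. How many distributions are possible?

20

By stars and bars, unrestricted non-negative solutions to x_1+…+x_4 = 22 number C(22+3,3) = 2300.
Subtract solutions that violate a single cap (substitute x_i' = x_i − (cap_i+1)): x_1 ≥ 4 gives C(21,3) = 1330; x_2 ≥ 8 gives C(17,3) = 680; x_3 ≥ 9 gives C(16,3) = 560; x_4 ≥ 8 gives C(17,3) = 680. Together 3250.
Add back pairs where two caps are both exceeded: 286 + 220 + 286 + 56 + 84 + 56 = 988.
Subtract triples: 4 + 10 + 4 + 0 = 18.
By inclusion–exclusion the count is 2300 − 3250 + 988 − 18 = 20.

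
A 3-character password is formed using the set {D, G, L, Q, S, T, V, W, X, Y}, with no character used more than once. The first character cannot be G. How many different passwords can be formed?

648

The first character has 10−1 = 9 choices (anything except G).
The remaining 2 characters are filled from the other 9 symbols without repetition: 9 × 8 = 72.
Total: 9 × 72 = 648.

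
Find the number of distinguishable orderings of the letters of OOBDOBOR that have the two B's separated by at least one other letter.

There are 8!/(4!·2!) = 840 arrangements of OOBDOBOR in total.
Arrangements with the B's together: treat BB as one letter, giving (7)!/(4!) = 210.
Subtracting, 840 − 210 = 630 arrangements keep the B's apart.

630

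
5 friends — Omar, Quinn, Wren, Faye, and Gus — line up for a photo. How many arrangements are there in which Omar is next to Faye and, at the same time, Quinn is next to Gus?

24

Treat {Omar,Faye} as one block (2 orders) and {Quinn,Gus} as another (2 orders).
That leaves 3 units to arrange: 2 × 2 × 3! = 4 × 6 = 24.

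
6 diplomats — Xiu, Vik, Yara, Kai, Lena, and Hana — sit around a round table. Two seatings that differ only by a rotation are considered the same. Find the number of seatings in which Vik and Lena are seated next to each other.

Glue Vik and Lena into a block (2 internal orders). Seating 5 units around a circle gives (4)! arrangements.
So 2 × (4)! = 2 × 24 = 48.

48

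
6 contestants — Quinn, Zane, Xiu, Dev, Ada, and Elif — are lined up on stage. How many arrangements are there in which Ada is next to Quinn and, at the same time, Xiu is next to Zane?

Treat {Ada,Quinn} as one block (2 orders) and {Xiu,Zane} as another (2 orders).
That leaves 4 units to arrange: 2 × 2 × 4! = 4 × 24 = 96.

96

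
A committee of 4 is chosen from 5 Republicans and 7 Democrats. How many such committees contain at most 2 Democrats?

Split by how many Democrats are chosen (0 through 2).
Sum: C(7,0)·C(5,4) + C(7,1)·C(5,3) + C(7,2)·C(5,2) = 5 + 70 + 210 = 285.

285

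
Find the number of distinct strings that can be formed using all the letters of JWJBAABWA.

The 9 letters of JWJBAABWA have repeats: A appearing 3 times, B appearing twice, J appearing twice, and W appearing twice.
The number of distinct arrangements is 9!/(3!·2!·2!·2!) = 362880/48 = 7560.

7560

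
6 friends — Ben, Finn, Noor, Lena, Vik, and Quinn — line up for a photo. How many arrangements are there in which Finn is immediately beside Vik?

240

Glue Finn and Vik into one block (2 internal orders), leaving 5 units to arrange in a row.
That gives 2 × 5! = 2 × 120 = 240.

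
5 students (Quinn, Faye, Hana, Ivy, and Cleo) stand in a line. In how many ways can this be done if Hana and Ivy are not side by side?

Of the 5! = 120 arrangements, those with Hana and Ivy adjacent number 2 × 4! = 48 (treat the pair as a block with 2 internal orders).
Complementary counting: 120 − 48 = 72.

72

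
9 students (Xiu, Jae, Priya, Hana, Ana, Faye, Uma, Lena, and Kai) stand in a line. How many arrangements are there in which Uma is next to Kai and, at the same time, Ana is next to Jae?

20160

Treat {Uma,Kai} as one block (2 orders) and {Ana,Jae} as another (2 orders).
That leaves 7 units to arrange: 2 × 2 × 7! = 4 × 5040 = 20160.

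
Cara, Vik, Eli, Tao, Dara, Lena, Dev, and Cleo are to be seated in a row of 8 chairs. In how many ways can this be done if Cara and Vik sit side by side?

10080

Glue Cara and Vik into one block (2 internal orders), leaving 7 units to arrange in a row.
That gives 2 × 7! = 2 × 5040 = 10080.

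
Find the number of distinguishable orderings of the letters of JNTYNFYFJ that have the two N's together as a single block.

Treat the 2 copies of N as a single block. The multiset to arrange is then {NN, F, F, J, J, T, Y, Y}, 8 items in all.
That gives (8)!/(2!·2!·2!) = 5040 arrangements.

5040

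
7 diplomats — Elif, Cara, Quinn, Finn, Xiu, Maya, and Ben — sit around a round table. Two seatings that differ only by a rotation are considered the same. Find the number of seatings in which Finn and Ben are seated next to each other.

240

Glue Finn and Ben into a block (2 internal orders). Seating 6 units around a circle gives (5)! arrangements.
So 2 × (5)! = 2 × 120 = 240.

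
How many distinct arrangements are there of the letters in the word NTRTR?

NTRTR has 5 letters with R appearing twice and T appearing twice.
Dividing 5! = 120 by 2!·2! = 4 for the repeated letters gives 30.

30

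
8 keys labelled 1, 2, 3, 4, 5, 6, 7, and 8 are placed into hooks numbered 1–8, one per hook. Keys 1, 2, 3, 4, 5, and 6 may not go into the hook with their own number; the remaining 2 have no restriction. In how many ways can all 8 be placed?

18806

Let Aᵢ (for 1 ≤ i ≤ 6) be the placements that put key i in its forbidden hook. Any j of these fix j positions, leaving (8−j)! ways to fill the rest, and there are C(6,j) ways to pick which j.
By inclusion–exclusion, the number of valid placements is Σ_{j=0}^{6} (−1)^j C(6,j)·(8−j)!.
Computing: 40320 − 30240 + 10800 − 2400 + 360 − 36 + 2 = 18806.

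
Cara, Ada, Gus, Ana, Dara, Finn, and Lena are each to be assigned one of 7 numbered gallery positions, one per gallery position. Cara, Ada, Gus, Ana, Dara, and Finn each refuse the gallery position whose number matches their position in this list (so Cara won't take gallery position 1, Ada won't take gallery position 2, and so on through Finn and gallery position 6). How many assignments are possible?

Let Aᵢ (for 1 ≤ i ≤ 6) be the placements that put person i in their forbidden gallery position. Any j of these fix j positions, leaving (7−j)! ways to fill the rest, and there are C(6,j) ways to pick which j.
By inclusion–exclusion, the number of valid placements is Σ_{j=0}^{6} (−1)^j C(6,j)·(7−j)!.
Computing: 5040 − 4320 + 1800 − 480 + 90 − 12 + 1 = 2119.

2119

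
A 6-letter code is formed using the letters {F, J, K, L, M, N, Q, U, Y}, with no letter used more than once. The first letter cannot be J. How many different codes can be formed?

The first letter has 9−1 = 8 choices (anything except J).
The remaining 5 letters are filled from the other 8 symbols without repetition: 8 × 7 × 6 × 5 × 4 = 6720.
Total: 8 × 6720 = 53760.

53760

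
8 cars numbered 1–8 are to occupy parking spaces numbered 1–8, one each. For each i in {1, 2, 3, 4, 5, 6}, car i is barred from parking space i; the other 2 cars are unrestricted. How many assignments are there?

Let Aᵢ (for 1 ≤ i ≤ 6) be the placements that put car i in its forbidden parking space. Any j of these fix j positions, leaving (8−j)! ways to fill the rest, and there are C(6,j) ways to pick which j.
By inclusion–exclusion, the number of valid placements is Σ_{j=0}^{6} (−1)^j C(6,j)·(8−j)!.
Computing: 40320 − 30240 + 10800 − 2400 + 360 − 36 + 2 = 18806.

18806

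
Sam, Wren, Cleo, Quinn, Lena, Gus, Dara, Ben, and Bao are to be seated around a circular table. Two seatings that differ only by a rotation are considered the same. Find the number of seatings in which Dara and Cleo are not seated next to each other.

30240

All circular seatings of 9 people number (8)! = 40320.
Seatings with Dara beside Cleo: treat them as a block with 2 internal orders, giving 2 × (7)! = 10080.
Subtracting, 40320 − 10080 = 30240.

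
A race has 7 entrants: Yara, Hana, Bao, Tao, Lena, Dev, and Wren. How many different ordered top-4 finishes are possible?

There are 7 choices for 1st place, 6 for 2nd, and so on down to 4 for position 4.
That gives 7 × 6 × 5 × 4 = 840.

840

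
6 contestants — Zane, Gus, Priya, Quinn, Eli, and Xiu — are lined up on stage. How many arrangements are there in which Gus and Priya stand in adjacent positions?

240

Treat {Gus, Priya} as a single unit. There are 5 units to order, and the pair itself can be ordered 2 ways.
So the count is 2·(5)! = 240.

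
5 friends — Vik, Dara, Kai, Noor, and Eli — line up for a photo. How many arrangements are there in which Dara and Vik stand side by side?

48

Place the 3 others and the Dara-Vik pair as 4 objects in a line; the pair has 2 internal arrangements.
That gives 2 × 4! = 2 × 24 = 48.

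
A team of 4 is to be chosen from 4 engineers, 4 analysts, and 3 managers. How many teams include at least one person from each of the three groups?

Total 4-person selections from all 11: C(11,4) = 330.
Selections missing a whole group: no engineers → C(7,4) = 35; no analysts → C(7,4) = 35; no managers → C(8,4) = 70.
Add back selections omitting two groups (i.e. drawn from a single group): C(4,4) + C(4,4) + C(3,4) = 2.
By inclusion–exclusion: 330 − 140 + 2 = 192.

192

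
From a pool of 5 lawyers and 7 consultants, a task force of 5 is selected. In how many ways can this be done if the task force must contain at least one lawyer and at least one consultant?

Unrestricted: C(12,5) = 792 ways to pick any 5 of the 12.
Selections missing a whole group: no lawyers → C(7,5) = 21; no consultants → C(5,5) = 1.
Both groups omitted at once is impossible, so 792 − 22 = 770.

770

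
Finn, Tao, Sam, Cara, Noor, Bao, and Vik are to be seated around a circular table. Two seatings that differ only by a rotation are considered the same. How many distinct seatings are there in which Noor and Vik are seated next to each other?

Glue Noor and Vik into a block (2 internal orders). Seating 6 units around a circle gives (5)! arrangements.
So 2 × (5)! = 2 × 120 = 240.

240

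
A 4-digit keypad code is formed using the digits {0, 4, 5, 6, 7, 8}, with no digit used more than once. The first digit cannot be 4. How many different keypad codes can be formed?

300

The first digit has 6−1 = 5 choices (anything except 4).
The remaining 3 digits are filled from the other 5 symbols without repetition: 5 × 4 × 3 = 60.
Total: 5 × 60 = 300.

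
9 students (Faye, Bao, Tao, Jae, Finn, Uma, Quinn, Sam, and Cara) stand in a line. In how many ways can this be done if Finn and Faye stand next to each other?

80640

Treat {Finn, Faye} as a single unit. There are 8 units to order, and the pair itself can be ordered 2 ways.
So the count is 2·(8)! = 80640.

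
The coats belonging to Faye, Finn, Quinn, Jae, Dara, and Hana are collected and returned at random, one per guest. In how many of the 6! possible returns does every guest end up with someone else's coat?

Count assignments avoiding every fixed point. For any j of the 6 guests fixed to their own coat, the other 6−j can be arranged in (6−j)! ways.
By inclusion–exclusion this is Σ_{j=0}^{6} (−1)^j C(6,j)·(6−j)!.
Computing: 720 − 720 + 360 − 120 + 30 − 6 + 1 = 265.

265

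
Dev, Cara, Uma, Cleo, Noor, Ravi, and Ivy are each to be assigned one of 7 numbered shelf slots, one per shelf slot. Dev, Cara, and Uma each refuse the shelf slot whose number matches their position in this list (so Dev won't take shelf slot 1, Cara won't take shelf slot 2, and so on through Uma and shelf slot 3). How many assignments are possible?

3216

Let Aᵢ (for i ∈ {1, 2, 3}) be the placements that put person i in their forbidden shelf slot. Any j of these fix j positions, leaving (7−j)! ways to fill the rest, and there are C(3,j) ways to pick which j.
By inclusion–exclusion, the number of valid placements is Σ_{j=0}^{3} (−1)^j C(3,j)·(7−j)!.
Computing: 5040 − 2160 + 360 − 24 = 3216.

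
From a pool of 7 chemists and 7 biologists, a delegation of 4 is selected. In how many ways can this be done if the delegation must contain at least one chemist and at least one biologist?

931

Unrestricted: C(14,4) = 1001 ways to pick any 4 of the 14.
Subtract selections that omit an entire group: no chemists → C(7,4) = 35; no biologists → C(7,4) = 35.
Both groups omitted at once is impossible, so 1001 − 70 = 931.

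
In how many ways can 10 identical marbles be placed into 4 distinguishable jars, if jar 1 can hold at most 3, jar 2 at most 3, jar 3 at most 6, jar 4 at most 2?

By stars and bars, unrestricted non-negative solutions to x_1+…+x_4 = 10 number C(10+3,3) = 286.
Subtract solutions that violate a single cap (substitute x_i' = x_i − (cap_i+1)): x_1 ≥ 4 gives C(9,3) = 84; x_2 ≥ 4 gives C(9,3) = 84; x_3 ≥ 7 gives C(6,3) = 20; x_4 ≥ 3 gives C(10,3) = 120. Together 308.
Add back pairs where two caps are both exceeded: 10 + 0 + 20 + 0 + 20 + 1 = 51.
By inclusion–exclusion the count is 286 − 308 + 51 = 29.

29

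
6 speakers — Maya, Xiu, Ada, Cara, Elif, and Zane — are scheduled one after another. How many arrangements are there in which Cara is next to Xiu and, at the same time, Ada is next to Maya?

Treat {Cara,Xiu} as one block (2 orders) and {Ada,Maya} as another (2 orders).
That leaves 4 units to arrange: 2 × 2 × 4! = 4 × 24 = 96.

96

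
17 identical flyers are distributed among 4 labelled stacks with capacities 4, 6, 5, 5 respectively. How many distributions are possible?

20

Without the upper bounds there are C(20,3) = 1140 ways to split 17 among 4 stacks.
Subtract solutions that violate a single cap (substitute x_i' = x_i − (cap_i+1)): x_1 ≥ 5 gives C(15,3) = 455; x_2 ≥ 7 gives C(13,3) = 286; x_3 ≥ 6 gives C(14,3) = 364; x_4 ≥ 6 gives C(14,3) = 364. Together 1469.
Add back pairs where two caps are both exceeded: 56 + 84 + 84 + 35 + 35 + 56 = 350.
Subtract triples: 0 + 0 + 1 + 0 = 1.
By inclusion–exclusion the count is 1140 − 1469 + 350 − 1 = 20.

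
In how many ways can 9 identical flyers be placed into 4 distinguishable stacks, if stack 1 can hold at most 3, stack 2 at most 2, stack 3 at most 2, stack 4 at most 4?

10

Ignoring the caps, the number of non-negative solutions to x_1+…+x_4 = 9 is C(12,3) = 220.
Subtract solutions that violate a single cap (substitute x_i' = x_i − (cap_i+1)): x_1 ≥ 4 gives C(8,3) = 56; x_2 ≥ 3 gives C(9,3) = 84; x_3 ≥ 3 gives C(9,3) = 84; x_4 ≥ 5 gives C(7,3) = 35. Together 259.
Add back pairs where two caps are both exceeded: 10 + 10 + 1 + 20 + 4 + 4 = 49.
By inclusion–exclusion the count is 220 − 259 + 49 = 10.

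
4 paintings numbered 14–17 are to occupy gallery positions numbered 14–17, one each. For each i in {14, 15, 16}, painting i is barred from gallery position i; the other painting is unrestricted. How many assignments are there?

11

Let Aᵢ (for i ∈ {14, 15, 16}) be the placements that put painting i in its forbidden gallery position. Any j of these fix j positions, leaving (4−j)! ways to fill the rest, and there are C(3,j) ways to pick which j.
By inclusion–exclusion, the number of valid placements is Σ_{j=0}^{3} (−1)^j C(3,j)·(4−j)!.
Computing: 24 − 18 + 6 − 1 = 11.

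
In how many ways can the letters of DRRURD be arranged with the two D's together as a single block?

Treat the 2 copies of D as a single block. The multiset to arrange is then {DD, R, R, R, U}, 5 items in all.
That gives (5)!/(3!) = 20 arrangements.

20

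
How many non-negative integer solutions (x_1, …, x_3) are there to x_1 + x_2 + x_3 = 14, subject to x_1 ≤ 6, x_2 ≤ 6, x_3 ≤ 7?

Without the upper bounds there are C(16,2) = 120 ways to split 14 among 3 variables.
Subtract solutions that violate a single cap (substitute x_i' = x_i − (cap_i+1)): x_1 ≥ 7 gives C(9,2) = 36; x_2 ≥ 7 gives C(9,2) = 36; x_3 ≥ 8 gives C(8,2) = 28. Together 100.
Add back pairs where two caps are both exceeded: 1 + 0 + 0 = 1.
By inclusion–exclusion the count is 120 − 100 + 1 = 21.

21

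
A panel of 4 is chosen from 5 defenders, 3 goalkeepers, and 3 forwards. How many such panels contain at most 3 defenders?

Split by how many defenders are chosen (0 through 3).
Sum: C(5,0)·C(6,4) + C(5,1)·C(6,3) + C(5,2)·C(6,2) + C(5,3)·C(6,1) = 15 + 100 + 150 + 60 = 325.

325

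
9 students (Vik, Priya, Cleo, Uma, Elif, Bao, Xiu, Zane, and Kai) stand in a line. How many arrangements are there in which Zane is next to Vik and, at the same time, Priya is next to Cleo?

20160

Treat {Zane,Vik} as one block (2 orders) and {Priya,Cleo} as another (2 orders).
That leaves 7 units to arrange: 2 × 2 × 7! = 4 × 5040 = 20160.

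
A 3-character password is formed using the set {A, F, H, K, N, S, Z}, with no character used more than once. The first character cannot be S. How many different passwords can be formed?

The first character has 7−1 = 6 choices (anything except S).
The remaining 2 characters are filled from the other 6 symbols without repetition: 6 × 5 = 30.
Total: 6 × 30 = 180.

180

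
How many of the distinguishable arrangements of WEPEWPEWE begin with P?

Fix P in the first position and arrange the remaining 8 letters.
Those 8 letters have E appearing 4 times and W appearing 3 times, giving (8)!/(4!·3!) = 280.

280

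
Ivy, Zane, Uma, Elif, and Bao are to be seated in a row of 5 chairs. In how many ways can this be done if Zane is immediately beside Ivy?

Treat {Zane, Ivy} as a single unit. There are 4 units to order, and the pair itself can be ordered 2 ways.
So the count is 2·(4)! = 48.

48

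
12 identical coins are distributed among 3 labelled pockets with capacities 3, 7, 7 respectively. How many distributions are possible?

18

Without the upper bounds there are C(14,2) = 91 ways to split 12 among 3 pockets.
Subtract solutions that violate a single cap (substitute x_i' = x_i − (cap_i+1)): x_1 ≥ 4 gives C(10,2) = 45; x_2 ≥ 8 gives C(6,2) = 15; x_3 ≥ 8 gives C(6,2) = 15. Together 75.
Add back pairs where two caps are both exceeded: 1 + 1 + 0 = 2.
By inclusion–exclusion the count is 91 − 75 + 2 = 18.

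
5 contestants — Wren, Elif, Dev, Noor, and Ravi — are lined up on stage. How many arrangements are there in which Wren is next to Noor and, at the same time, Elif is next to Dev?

Treat {Wren,Noor} as one block (2 orders) and {Elif,Dev} as another (2 orders).
That leaves 3 units to arrange: 2 × 2 × 3! = 4 × 6 = 24.

24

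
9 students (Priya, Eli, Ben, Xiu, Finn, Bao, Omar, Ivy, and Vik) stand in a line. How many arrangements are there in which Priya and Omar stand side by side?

80640

Glue Priya and Omar into one block (2 internal orders), leaving 8 units to arrange in a row.
So the count is 2·(8)! = 80640.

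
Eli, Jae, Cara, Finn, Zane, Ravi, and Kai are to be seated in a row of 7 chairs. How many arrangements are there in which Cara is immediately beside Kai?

1440

Glue Cara and Kai into one block (2 internal orders), leaving 6 units to arrange in a row.
So the count is 2·(6)! = 1440.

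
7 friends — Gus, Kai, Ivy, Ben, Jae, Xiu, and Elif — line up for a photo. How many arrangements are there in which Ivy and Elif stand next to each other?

Treat {Ivy, Elif} as a single unit. There are 6 units to order, and the pair itself can be ordered 2 ways.
That gives 2 × 6! = 2 × 720 = 1440.

1440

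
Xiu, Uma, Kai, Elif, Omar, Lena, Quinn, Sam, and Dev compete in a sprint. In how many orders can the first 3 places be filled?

504

There are 9 choices for 1st place, 8 for 2nd, and 7 for 3rd.
That gives 9 × 8 × 7 = 504.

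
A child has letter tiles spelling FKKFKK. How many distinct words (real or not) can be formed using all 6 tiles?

15

FKKFKK has 6 letters with F appearing twice and K appearing 4 times.
Dividing 6! = 720 by 4!·2! = 48 for the repeated letters gives 15.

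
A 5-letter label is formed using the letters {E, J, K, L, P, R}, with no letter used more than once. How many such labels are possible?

Choose and order 5 of the 6 symbols: the first letter has 6 options, the next 5, and so on down to 2.
6 × 5 × 4 × 3 × 2 = 720.

720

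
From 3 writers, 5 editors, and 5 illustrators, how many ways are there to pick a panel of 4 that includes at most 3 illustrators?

710

Split by how many illustrators are chosen (0 through 3).
Sum: C(5,0)·C(8,4) + C(5,1)·C(8,3) + C(5,2)·C(8,2) + C(5,3)·C(8,1) = 70 + 280 + 280 + 80 = 710.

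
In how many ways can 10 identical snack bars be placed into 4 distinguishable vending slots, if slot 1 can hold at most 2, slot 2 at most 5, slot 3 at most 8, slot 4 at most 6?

112

Ignoring the caps, the number of non-negative solutions to x_1+…+x_4 = 10 is C(13,3) = 286.
Subtract solutions that violate a single cap (substitute x_i' = x_i − (cap_i+1)): x_1 ≥ 3 gives C(10,3) = 120; x_2 ≥ 6 gives C(7,3) = 35; x_3 ≥ 9 gives C(4,3) = 4; x_4 ≥ 7 gives C(6,3) = 20. Together 179.
Add back pairs where two caps are both exceeded: 4 + 0 + 1 + 0 + 0 + 0 = 5.
By inclusion–exclusion the count is 286 − 179 + 5 = 112.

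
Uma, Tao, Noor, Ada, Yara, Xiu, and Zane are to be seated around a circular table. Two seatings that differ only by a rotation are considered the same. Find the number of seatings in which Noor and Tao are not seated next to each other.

Without the restriction there are (6)! = 720 seatings.
Seatings with Noor beside Tao: treat them as a block with 2 internal orders, giving 2 × (5)! = 240.
Subtracting, 720 − 240 = 480.

480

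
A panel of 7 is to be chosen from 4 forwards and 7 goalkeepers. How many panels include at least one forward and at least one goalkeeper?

329

With no constraint there are C(11,7) = 330 possible selections.
Selections missing a whole group: no forwards → C(7,7) = 1; no goalkeepers → C(4,7) = 0.
Both groups omitted at once is impossible, so 330 − 1 = 329.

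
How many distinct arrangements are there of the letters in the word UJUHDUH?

420

The 7 letters of UJUHDUH have repeats: H appearing twice and U appearing 3 times.
So there are 7! / (3!·2!) = 420 distinguishable arrangements.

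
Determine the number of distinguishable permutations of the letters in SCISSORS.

SCISSORS has 8 letters with S appearing 4 times.
The number of distinct arrangements is 8!/(4!) = 40320/24 = 1680.

1680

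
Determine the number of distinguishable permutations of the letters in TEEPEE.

Letter multiplicities in TEEPEE: E×4, P×1, T×1.
The number of distinct arrangements is 6!/(4!) = 720/24 = 30.

30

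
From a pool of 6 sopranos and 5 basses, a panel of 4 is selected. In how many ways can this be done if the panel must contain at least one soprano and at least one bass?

310

Total 4-person selections from all 11: C(11,4) = 330.
Selections missing a whole group: no sopranos → C(5,4) = 5; no basses → C(6,4) = 15.
Both groups omitted at once is impossible, so 330 − 20 = 310.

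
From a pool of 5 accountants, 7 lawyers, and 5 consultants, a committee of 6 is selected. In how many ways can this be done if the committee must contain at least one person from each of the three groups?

With no constraint there are C(17,6) = 12376 possible selections.
Selections missing a whole group: no accountants → C(12,6) = 924; no lawyers → C(10,6) = 210; no consultants → C(12,6) = 924.
Add back selections omitting two groups (i.e. drawn from a single group): C(5,6) + C(7,6) + C(5,6) = 7.
By inclusion–exclusion: 12376 − 2058 + 7 = 10325.

10325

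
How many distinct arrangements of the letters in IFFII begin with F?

Fix F in the first position and arrange the remaining 4 letters.
Those 4 letters have I appearing 3 times, giving (4)!/(3!) = 4.

4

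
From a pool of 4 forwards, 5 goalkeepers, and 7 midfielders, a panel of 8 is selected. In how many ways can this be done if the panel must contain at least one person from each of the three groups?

12201

With no constraint there are C(16,8) = 12870 possible selections.
Subtract selections that omit an entire group: no forwards → C(12,8) = 495; no goalkeepers → C(11,8) = 165; no midfielders → C(9,8) = 9.
Add back selections omitting two groups (i.e. drawn from a single group): C(4,8) + C(5,8) + C(7,8) = 0.
By inclusion–exclusion: 12870 − 669 + 0 = 12201.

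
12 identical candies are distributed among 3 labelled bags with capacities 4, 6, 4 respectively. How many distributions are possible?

Ignoring the caps, the number of non-negative solutions to x_1+…+x_3 = 12 is C(14,2) = 91.
Subtract solutions that violate a single cap (substitute x_i' = x_i − (cap_i+1)): x_1 ≥ 5 gives C(9,2) = 36; x_2 ≥ 7 gives C(7,2) = 21; x_3 ≥ 5 gives C(9,2) = 36. Together 93.
Add back pairs where two caps are both exceeded: 1 + 6 + 1 = 8.
By inclusion–exclusion the count is 91 − 93 + 8 = 6.

6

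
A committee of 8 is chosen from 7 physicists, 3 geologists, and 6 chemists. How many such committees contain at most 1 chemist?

765

Split by how many chemists are chosen (0 through 1).
Sum: C(6,0)·C(10,8) + C(6,1)·C(10,7) = 45 + 720 = 765.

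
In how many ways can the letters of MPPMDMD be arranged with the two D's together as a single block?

60

Treat the 2 copies of D as a single block. The multiset to arrange is then {DD, M, M, M, P, P}, 6 items in all.
That gives (6)!/(3!·2!) = 60 arrangements.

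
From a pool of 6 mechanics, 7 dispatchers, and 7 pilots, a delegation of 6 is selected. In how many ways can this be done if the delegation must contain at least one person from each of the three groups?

32340

Unrestricted: C(20,6) = 38760 ways to pick any 6 of the 20.
Selections missing a whole group: no mechanics → C(14,6) = 3003; no dispatchers → C(13,6) = 1716; no pilots → C(13,6) = 1716.
Add back selections omitting two groups (i.e. drawn from a single group): C(6,6) + C(7,6) + C(7,6) = 15.
By inclusion–exclusion: 38760 − 6435 + 15 = 32340.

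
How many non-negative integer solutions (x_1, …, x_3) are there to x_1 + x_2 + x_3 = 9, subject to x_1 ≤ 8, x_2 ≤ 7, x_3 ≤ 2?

23

By stars and bars, unrestricted non-negative solutions to x_1+…+x_3 = 9 number C(9+2,2) = 55.
Subtract solutions that violate a single cap (substitute x_i' = x_i − (cap_i+1)): x_1 ≥ 9 gives C(2,2) = 1; x_2 ≥ 8 gives C(3,2) = 3; x_3 ≥ 3 gives C(8,2) = 28. Together 32.
No two caps can be exceeded simultaneously, so the pair terms are all 0.
By inclusion–exclusion the count is 55 − 32 + 0 = 23.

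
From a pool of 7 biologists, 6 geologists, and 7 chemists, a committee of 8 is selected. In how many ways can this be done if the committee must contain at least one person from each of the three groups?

120393

Total 8-person selections from all 20: C(20,8) = 125970.
Subtract selections that omit an entire group: no biologists → C(13,8) = 1287; no geologists → C(14,8) = 3003; no chemists → C(13,8) = 1287.
Add back selections omitting two groups (i.e. drawn from a single group): C(7,8) + C(6,8) + C(7,8) = 0.
By inclusion–exclusion: 125970 − 5577 + 0 = 120393.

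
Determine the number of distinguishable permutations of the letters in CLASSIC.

1260

The 7 letters of CLASSIC have repeats: C appearing twice and S appearing twice.
Dividing 7! = 5040 by 2!·2! = 4 for the repeated letters gives 1260.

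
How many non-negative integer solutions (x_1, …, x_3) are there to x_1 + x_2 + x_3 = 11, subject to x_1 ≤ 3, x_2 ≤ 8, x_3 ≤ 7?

By stars and bars, unrestricted non-negative solutions to x_1+…+x_3 = 11 number C(11+2,2) = 78.
Subtract solutions that violate a single cap (substitute x_i' = x_i − (cap_i+1)): x_1 ≥ 4 gives C(9,2) = 36; x_2 ≥ 9 gives C(4,2) = 6; x_3 ≥ 8 gives C(5,2) = 10. Together 52.
No two caps can be exceeded simultaneously, so the pair terms are all 0.
By inclusion–exclusion the count is 78 − 52 + 0 = 26.

26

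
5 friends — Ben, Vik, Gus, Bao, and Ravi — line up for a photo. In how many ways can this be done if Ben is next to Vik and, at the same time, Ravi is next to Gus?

24

Treat {Ben,Vik} as one block (2 orders) and {Ravi,Gus} as another (2 orders).
That leaves 3 units to arrange: 2 × 2 × 3! = 4 × 6 = 24.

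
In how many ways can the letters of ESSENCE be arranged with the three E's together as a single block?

60

Treat the 3 copies of E as a single block. The multiset to arrange is then {EEE, C, N, S, S}, 5 items in all.
That gives (5)!/(2!) = 60 arrangements.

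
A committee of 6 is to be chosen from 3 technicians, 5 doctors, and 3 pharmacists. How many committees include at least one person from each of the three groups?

405

Unrestricted: C(11,6) = 462 ways to pick any 6 of the 11.
Selections missing a whole group: no technicians → C(8,6) = 28; no doctors → C(6,6) = 1; no pharmacists → C(8,6) = 28.
Add back selections omitting two groups (i.e. drawn from a single group): C(3,6) + C(5,6) + C(3,6) = 0.
By inclusion–exclusion: 462 − 57 + 0 = 405.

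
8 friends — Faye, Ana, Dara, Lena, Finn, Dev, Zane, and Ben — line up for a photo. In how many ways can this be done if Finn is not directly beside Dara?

30240

There are 8! = 40320 arrangements in all. If Finn and Dara are adjacent, merging them into one block gives 2·(7)! = 10080 arrangements.
So 40320 − 10080 = 30240 arrangements keep them apart.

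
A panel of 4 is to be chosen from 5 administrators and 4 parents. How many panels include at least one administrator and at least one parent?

Total 4-person selections from all 9: C(9,4) = 126.
Selections missing a whole group: no administrators → C(4,4) = 1; no parents → C(5,4) = 5.
Both groups omitted at once is impossible, so 126 − 6 = 120.

120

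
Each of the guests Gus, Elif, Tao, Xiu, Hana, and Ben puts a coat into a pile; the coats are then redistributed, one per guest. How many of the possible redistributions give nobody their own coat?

265

This is the derangement count D_6: permutations of 6 items with no fixed point.
By inclusion–exclusion this is Σ_{j=0}^{6} (−1)^j C(6,j)·(6−j)!.
Computing: 720 − 720 + 360 − 120 + 30 − 6 + 1 = 265.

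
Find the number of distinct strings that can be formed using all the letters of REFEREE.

The 7 letters of REFEREE have repeats: E appearing 4 times and R appearing twice.
The number of distinct arrangements is 7!/(4!·2!) = 5040/48 = 105.

105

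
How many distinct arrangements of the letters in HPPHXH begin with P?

With the first slot taken by P, it remains to arrange the other 5 letters (HPHXH).
Those 5 letters have H appearing 3 times, giving (5)!/(3!) = 20.

20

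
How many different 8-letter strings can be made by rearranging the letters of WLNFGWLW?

3360

The 8 letters of WLNFGWLW have repeats: L appearing twice and W appearing 3 times.
The number of distinct arrangements is 8!/(3!·2!) = 40320/12 = 3360.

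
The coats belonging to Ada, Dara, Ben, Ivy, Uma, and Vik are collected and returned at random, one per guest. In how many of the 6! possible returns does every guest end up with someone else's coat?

265

Count assignments avoiding every fixed point. For any j of the 6 guests fixed to their own coat, the other 6−j can be arranged in (6−j)! ways.
By inclusion–exclusion this is Σ_{j=0}^{6} (−1)^j C(6,j)·(6−j)!.
Computing: 720 − 720 + 360 − 120 + 30 − 6 + 1 = 265.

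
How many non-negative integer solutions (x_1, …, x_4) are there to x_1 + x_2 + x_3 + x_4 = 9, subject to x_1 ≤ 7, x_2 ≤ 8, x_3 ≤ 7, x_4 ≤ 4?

176

Without the upper bounds there are C(12,3) = 220 ways to split 9 among 4 variables.
Subtract solutions that violate a single cap (substitute x_i' = x_i − (cap_i+1)): x_1 ≥ 8 gives C(4,3) = 4; x_2 ≥ 9 gives C(3,3) = 1; x_3 ≥ 8 gives C(4,3) = 4; x_4 ≥ 5 gives C(7,3) = 35. Together 44.
No two caps can be exceeded simultaneously, so the pair terms are all 0.
By inclusion–exclusion the count is 220 − 44 + 0 = 176.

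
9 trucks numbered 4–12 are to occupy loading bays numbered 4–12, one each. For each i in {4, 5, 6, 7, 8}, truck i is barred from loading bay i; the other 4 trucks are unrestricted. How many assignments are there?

205056

Let Aᵢ (for 4 ≤ i ≤ 8) be the placements that put truck i in its forbidden loading bay. Any j of these fix j positions, leaving (9−j)! ways to fill the rest, and there are C(5,j) ways to pick which j.
By inclusion–exclusion, the number of valid placements is Σ_{j=0}^{5} (−1)^j C(5,j)·(9−j)!.
Computing: 362880 − 201600 + 50400 − 7200 + 600 − 24 = 205056.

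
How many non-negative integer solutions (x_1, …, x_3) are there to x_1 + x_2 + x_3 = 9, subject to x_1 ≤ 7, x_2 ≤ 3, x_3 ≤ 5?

21

Without the upper bounds there are C(11,2) = 55 ways to split 9 among 3 variables.
Subtract solutions that violate a single cap (substitute x_i' = x_i − (cap_i+1)): x_1 ≥ 8 gives C(3,2) = 3; x_2 ≥ 4 gives C(7,2) = 21; x_3 ≥ 6 gives C(5,2) = 10. Together 34.
No two caps can be exceeded simultaneously, so the pair terms are all 0.
By inclusion–exclusion the count is 55 − 34 + 0 = 21.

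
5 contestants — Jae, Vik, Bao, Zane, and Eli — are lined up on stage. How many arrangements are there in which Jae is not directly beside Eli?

72

Of the 5! = 120 arrangements, those with Jae and Eli adjacent number 2 × 4! = 48 (treat the pair as a block with 2 internal orders).
Complementary counting: 120 − 48 = 72.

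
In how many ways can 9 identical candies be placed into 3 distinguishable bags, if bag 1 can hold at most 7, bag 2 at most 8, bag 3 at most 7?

48

By stars and bars, unrestricted non-negative solutions to x_1+…+x_3 = 9 number C(9+2,2) = 55.
Subtract solutions that violate a single cap (substitute x_i' = x_i − (cap_i+1)): x_1 ≥ 8 gives C(3,2) = 3; x_2 ≥ 9 gives C(2,2) = 1; x_3 ≥ 8 gives C(3,2) = 3. Together 7.
No two caps can be exceeded simultaneously, so the pair terms are all 0.
By inclusion–exclusion the count is 55 − 7 + 0 = 48.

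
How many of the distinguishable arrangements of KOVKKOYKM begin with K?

3360

Fix K in the first position and arrange the remaining 8 letters.
Those 8 letters have K appearing 3 times and O appearing twice, giving (8)!/(3!·2!) = 3360.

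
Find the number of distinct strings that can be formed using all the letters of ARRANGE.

The 7 letters of ARRANGE have repeats: A appearing twice and R appearing twice.
The number of distinct arrangements is 7!/(2!·2!) = 5040/4 = 1260.

1260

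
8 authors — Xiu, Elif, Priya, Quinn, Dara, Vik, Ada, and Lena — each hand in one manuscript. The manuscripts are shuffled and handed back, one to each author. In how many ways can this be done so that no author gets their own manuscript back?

14833

Let Aᵢ be the assignments in which author i gets their own manuscript. We want the size of the complement of A₁∪…∪A_8.
By inclusion–exclusion this is Σ_{j=0}^{8} (−1)^j C(8,j)·(8−j)!.
Computing: 40320 − 40320 + 20160 − 6720 + 1680 − 336 + 56 − 8 + 1 = 14833.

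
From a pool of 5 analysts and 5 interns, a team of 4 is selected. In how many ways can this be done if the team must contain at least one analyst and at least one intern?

200

Unrestricted: C(10,4) = 210 ways to pick any 4 of the 10.
Subtract selections that omit an entire group: no analysts → C(5,4) = 5; no interns → C(5,4) = 5.
Both groups omitted at once is impossible, so 210 − 10 = 200.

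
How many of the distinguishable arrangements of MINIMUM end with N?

Fix N in the last position and arrange the remaining 6 letters.
Those 6 letters have I appearing twice and M appearing 3 times, giving (6)!/(3!·2!) = 60.

60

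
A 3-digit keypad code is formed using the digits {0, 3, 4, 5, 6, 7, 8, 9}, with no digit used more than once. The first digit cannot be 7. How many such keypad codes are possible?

294

The first digit has 8−1 = 7 choices (anything except 7).
The remaining 2 digits are filled from the other 7 symbols without repetition: 7 × 6 = 42.
Total: 7 × 42 = 294.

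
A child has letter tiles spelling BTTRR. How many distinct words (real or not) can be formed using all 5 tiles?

30

Letter multiplicities in BTTRR: B×1, R×2, T×2.
So there are 5! / (2!·2!) = 30 distinguishable arrangements.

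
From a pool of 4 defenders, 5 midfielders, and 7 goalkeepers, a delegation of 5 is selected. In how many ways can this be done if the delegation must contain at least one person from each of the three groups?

3010

With no constraint there are C(16,5) = 4368 possible selections.
Subtract selections that omit an entire group: no defenders → C(12,5) = 792; no midfielders → C(11,5) = 462; no goalkeepers → C(9,5) = 126.
Add back selections omitting two groups (i.e. drawn from a single group): C(4,5) + C(5,5) + C(7,5) = 22.
By inclusion–exclusion: 4368 − 1380 + 22 = 3010.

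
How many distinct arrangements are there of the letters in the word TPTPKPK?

The 7 letters of TPTPKPK have repeats: K appearing twice, P appearing 3 times, and T appearing twice.
So there are 7! / (3!·2!·2!) = 210 distinguishable arrangements.

210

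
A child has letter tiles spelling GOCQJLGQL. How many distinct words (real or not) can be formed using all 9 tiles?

Letter multiplicities in GOCQJLGQL: C×1, G×2, J×1, L×2, O×1, Q×2.
So there are 9! / (2!·2!·2!) = 45360 distinguishable arrangements.

45360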